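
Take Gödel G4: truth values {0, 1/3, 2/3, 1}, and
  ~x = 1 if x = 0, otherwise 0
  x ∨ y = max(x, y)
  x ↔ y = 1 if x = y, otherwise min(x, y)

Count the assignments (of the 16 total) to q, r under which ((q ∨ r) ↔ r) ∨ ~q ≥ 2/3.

11

q = 0, r = 0 ↦ 1  ≥
q = 0, r = 1/3 ↦ 1  ≥
q = 0, r = 2/3 ↦ 1  ≥
q = 0, r = 1 ↦ 1  ≥
q = 1/3, r = 0 ↦ 0  <
q = 1/3, r = 1/3 ↦ 1  ≥
q = 1/3, r = 2/3 ↦ 1  ≥
q = 1/3, r = 1 ↦ 1  ≥
q = 2/3, r = 0 ↦ 0  <
q = 2/3, r = 1/3 ↦ 1/3  <
q = 2/3, r = 2/3 ↦ 1  ≥
q = 2/3, r = 1 ↦ 1  ≥
q = 1, r = 0 ↦ 0  <
q = 1, r = 1/3 ↦ 1/3  <
q = 1, r = 2/3 ↦ 2/3  ≥
q = 1, r = 1 ↦ 1  ≥
So 11 of the 16 assignments meet the threshold.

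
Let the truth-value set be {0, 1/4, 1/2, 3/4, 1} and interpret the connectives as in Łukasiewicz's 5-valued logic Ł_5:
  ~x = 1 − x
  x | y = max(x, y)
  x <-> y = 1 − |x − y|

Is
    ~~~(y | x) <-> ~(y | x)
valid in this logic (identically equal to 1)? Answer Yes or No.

At x = 1/4, y = 1, for instance:
y | x = 1 | 1/4 = 1
~(y | x) = ~1 = 0
~~(y | x) = ~0 = 1
~~~(y | x) = ~1 = 0
~~~(y | x) <-> ~(y | x) = 0 <-> 0 = 1
and checking the remaining 24 assignments likewise gives ≥ 1 in every case.

Yes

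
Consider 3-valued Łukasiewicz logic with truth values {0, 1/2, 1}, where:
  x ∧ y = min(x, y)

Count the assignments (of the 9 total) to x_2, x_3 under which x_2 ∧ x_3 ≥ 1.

x_2 = 0, x_3 = 0 ↦ 0  <
x_2 = 0, x_3 = 1/2 ↦ 0  <
x_2 = 0, x_3 = 1 ↦ 0  <
x_2 = 1/2, x_3 = 0 ↦ 0  <
x_2 = 1/2, x_3 = 1/2 ↦ 1/2  <
x_2 = 1/2, x_3 = 1 ↦ 1/2  <
x_2 = 1, x_3 = 0 ↦ 0  <
x_2 = 1, x_3 = 1/2 ↦ 1/2  <
x_2 = 1, x_3 = 1 ↦ 1  ≥
So 1 of the 9 assignments meets the threshold.

1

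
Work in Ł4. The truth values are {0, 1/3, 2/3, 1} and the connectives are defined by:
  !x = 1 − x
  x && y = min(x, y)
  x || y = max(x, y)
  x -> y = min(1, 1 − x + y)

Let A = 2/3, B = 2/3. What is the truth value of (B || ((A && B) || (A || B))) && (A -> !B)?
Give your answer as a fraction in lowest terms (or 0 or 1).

2/3

A && B = 2/3 && 2/3 = 2/3
A || B = 2/3 || 2/3 = 2/3
(A && B) || (A || B) = 2/3 || 2/3 = 2/3
B || ((A && B) || (A || B)) = 2/3 || 2/3 = 2/3
!B = !2/3 = 1/3
A -> !B = 2/3 -> 1/3 = 2/3
(B || ((A && B) || (A || B))) && (A -> !B) = 2/3 && 2/3 = 2/3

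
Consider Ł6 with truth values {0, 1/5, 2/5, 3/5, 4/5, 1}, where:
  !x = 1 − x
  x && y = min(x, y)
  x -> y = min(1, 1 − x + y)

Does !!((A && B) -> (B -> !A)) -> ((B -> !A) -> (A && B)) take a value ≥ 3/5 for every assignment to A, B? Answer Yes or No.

No

Counterexample: take A = 0, B = 0.
A && B = 0 && 0 = 0
!A = !0 = 1
B -> !A = 0 -> 1 = 1
(A && B) -> (B -> !A) = 0 -> 1 = 1
!((A && B) -> (B -> !A)) = !1 = 0
!!((A && B) -> (B -> !A)) = !0 = 1
!A = !0 = 1
B -> !A = 0 -> 1 = 1
A && B = 0 && 0 = 0
(B -> !A) -> (A && B) = 1 -> 0 = 0
!!((A && B) -> (B -> !A)) -> ((B -> !A) -> (A && B)) = 1 -> 0 = 0
This gives 0, which is below 3/5.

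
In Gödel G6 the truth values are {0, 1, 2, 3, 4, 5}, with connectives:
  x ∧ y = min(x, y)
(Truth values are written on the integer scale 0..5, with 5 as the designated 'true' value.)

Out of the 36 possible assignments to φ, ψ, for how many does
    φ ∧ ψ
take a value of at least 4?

4

value 5: 1 assignment (counts)
value 4: 3 assignments (counts)
value 3: 5 assignments
value 2: 7 assignments
value 1: 9 assignments
value 0: 11 assignments
So 4 of the 36 assignments meet the threshold.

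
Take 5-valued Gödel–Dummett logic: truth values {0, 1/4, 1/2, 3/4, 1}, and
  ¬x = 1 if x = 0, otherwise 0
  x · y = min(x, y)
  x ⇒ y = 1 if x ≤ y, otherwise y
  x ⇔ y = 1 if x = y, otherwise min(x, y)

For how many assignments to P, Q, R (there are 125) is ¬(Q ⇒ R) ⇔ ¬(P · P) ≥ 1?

value 1: 88 assignments (counts)
value 0: 37 assignments
So 88 of the 125 assignments meet the threshold.

88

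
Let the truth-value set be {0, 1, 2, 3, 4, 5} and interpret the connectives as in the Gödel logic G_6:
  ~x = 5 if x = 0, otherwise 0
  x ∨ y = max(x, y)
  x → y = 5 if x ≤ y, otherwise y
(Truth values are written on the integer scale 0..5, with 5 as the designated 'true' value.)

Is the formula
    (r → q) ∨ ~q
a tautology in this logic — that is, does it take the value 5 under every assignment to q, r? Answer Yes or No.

No

Counterexample: take q = 1, r = 2.
r → q = 2 → 1 = 1
~q = ~1 = 0
(r → q) ∨ ~q = 1 ∨ 0 = 1
This gives 1 ≠ 5.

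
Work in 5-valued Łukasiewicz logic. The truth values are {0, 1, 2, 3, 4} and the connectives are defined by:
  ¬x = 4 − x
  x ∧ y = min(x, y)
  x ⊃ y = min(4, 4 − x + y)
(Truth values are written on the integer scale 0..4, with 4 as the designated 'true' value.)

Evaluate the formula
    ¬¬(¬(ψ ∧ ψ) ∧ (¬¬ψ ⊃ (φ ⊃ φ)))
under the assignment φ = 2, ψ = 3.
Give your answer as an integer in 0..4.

ψ ∧ ψ = 3 ∧ 3 = 3
¬(ψ ∧ ψ) = ¬3 = 1
¬ψ = ¬3 = 1
¬¬ψ = ¬1 = 3
φ ⊃ φ = 2 ⊃ 2 = 4
¬¬ψ ⊃ (φ ⊃ φ) = 3 ⊃ 4 = 4
¬(ψ ∧ ψ) ∧ (¬¬ψ ⊃ (φ ⊃ φ)) = 1 ∧ 4 = 1
¬(¬(ψ ∧ ψ) ∧ (¬¬ψ ⊃ (φ ⊃ φ))) = ¬1 = 3
¬¬(¬(ψ ∧ ψ) ∧ (¬¬ψ ⊃ (φ ⊃ φ))) = ¬3 = 1

1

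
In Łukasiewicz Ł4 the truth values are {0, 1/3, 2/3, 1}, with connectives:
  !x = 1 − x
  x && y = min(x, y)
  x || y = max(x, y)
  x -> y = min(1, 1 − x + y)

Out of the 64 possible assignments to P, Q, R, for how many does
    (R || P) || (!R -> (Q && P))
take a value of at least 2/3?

value 1: 36 assignments (counts)
value 2/3: 15 assignments (counts)
value 1/3: 9 assignments
value 0: 4 assignments
So 51 of the 64 assignments meet the threshold.

51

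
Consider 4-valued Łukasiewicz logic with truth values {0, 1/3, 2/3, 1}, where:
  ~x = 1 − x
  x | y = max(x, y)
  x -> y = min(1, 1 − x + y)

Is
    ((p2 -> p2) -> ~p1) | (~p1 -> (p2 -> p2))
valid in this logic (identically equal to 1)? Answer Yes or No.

Yes

p1 = 0, p2 = 0 ↦ 1
p1 = 0, p2 = 1/3 ↦ 1
p1 = 0, p2 = 2/3 ↦ 1
p1 = 0, p2 = 1 ↦ 1
p1 = 1/3, p2 = 0 ↦ 1
p1 = 1/3, p2 = 1/3 ↦ 1
p1 = 1/3, p2 = 2/3 ↦ 1
p1 = 1/3, p2 = 1 ↦ 1
p1 = 2/3, p2 = 0 ↦ 1
p1 = 2/3, p2 = 1/3 ↦ 1
p1 = 2/3, p2 = 2/3 ↦ 1
p1 = 2/3, p2 = 1 ↦ 1
p1 = 1, p2 = 0 ↦ 1
p1 = 1, p2 = 1/3 ↦ 1
p1 = 1, p2 = 2/3 ↦ 1
p1 = 1, p2 = 1 ↦ 1
Every assignment gives a value ≥ 1.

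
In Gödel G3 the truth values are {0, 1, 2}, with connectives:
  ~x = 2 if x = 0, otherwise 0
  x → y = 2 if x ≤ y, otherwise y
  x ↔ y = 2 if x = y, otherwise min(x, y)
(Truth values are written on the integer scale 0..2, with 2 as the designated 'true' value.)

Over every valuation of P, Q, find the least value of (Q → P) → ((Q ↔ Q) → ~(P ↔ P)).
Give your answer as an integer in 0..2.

0

Take P = 0, Q = 0:
Q → P = 0 → 0 = 2
Q ↔ Q = 0 ↔ 0 = 2
P ↔ P = 0 ↔ 0 = 2
~(P ↔ P) = ~2 = 0
(Q ↔ Q) → ~(P ↔ P) = 2 → 0 = 0
(Q → P) → ((Q ↔ Q) → ~(P ↔ P)) = 2 → 0 = 0
No assignment yields a value below 0, so this is the minimum.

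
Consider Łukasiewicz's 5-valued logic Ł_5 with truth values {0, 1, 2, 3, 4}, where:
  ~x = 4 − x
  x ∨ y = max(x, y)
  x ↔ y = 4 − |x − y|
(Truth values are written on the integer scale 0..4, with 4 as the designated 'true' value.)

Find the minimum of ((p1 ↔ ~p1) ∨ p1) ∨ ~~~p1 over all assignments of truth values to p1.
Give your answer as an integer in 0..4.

Take p1 = 1:
~p1 = ~1 = 3
p1 ↔ ~p1 = 1 ↔ 3 = 2
(p1 ↔ ~p1) ∨ p1 = 2 ∨ 1 = 2
~p1 = ~1 = 3
~~p1 = ~3 = 1
~~~p1 = ~1 = 3
((p1 ↔ ~p1) ∨ p1) ∨ ~~~p1 = 2 ∨ 3 = 3
No assignment yields a value below 3, so this is the minimum.

3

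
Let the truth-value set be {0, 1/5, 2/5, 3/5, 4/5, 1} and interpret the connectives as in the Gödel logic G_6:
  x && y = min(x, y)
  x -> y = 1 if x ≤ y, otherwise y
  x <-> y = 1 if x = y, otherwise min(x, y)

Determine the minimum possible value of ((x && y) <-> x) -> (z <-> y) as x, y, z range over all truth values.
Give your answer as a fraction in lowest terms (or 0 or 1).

0

Take x = 0, y = 0, z = 1/5:
x && y = 0 && 0 = 0
(x && y) <-> x = 0 <-> 0 = 1
z <-> y = 1/5 <-> 0 = 0
((x && y) <-> x) -> (z <-> y) = 1 -> 0 = 0
No assignment yields a value below 0, so this is the minimum.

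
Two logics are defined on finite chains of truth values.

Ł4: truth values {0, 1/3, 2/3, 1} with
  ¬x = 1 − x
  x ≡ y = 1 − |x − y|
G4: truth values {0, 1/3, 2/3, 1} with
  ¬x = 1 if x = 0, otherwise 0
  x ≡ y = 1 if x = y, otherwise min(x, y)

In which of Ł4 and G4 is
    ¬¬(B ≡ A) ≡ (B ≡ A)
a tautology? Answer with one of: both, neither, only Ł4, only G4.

only Ł4

In Ł4: every assignment gives 1 — tautology.
In G4: at A = 1/3, B = 2/3 the value is 1/3 — not a tautology.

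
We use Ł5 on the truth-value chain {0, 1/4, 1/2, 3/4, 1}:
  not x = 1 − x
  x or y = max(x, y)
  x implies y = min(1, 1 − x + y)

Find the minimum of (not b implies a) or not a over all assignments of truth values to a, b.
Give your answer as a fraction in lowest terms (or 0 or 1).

Take a = 1/2, b = 0:
not b = not 0 = 1
not b implies a = 1 implies 1/2 = 1/2
not a = not 1/2 = 1/2
(not b implies a) or not a = 1/2 or 1/2 = 1/2
No assignment yields a value below 1/2, so this is the minimum.

1/2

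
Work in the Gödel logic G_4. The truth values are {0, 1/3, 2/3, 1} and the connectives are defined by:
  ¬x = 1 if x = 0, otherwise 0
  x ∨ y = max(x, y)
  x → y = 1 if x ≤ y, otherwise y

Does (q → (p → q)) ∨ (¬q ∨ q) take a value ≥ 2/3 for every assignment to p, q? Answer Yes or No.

Yes

p = 0, q = 0 ↦ 1
p = 0, q = 1/3 ↦ 1
p = 0, q = 2/3 ↦ 1
p = 0, q = 1 ↦ 1
p = 1/3, q = 0 ↦ 1
p = 1/3, q = 1/3 ↦ 1
p = 1/3, q = 2/3 ↦ 1
p = 1/3, q = 1 ↦ 1
p = 2/3, q = 0 ↦ 1
p = 2/3, q = 1/3 ↦ 1
p = 2/3, q = 2/3 ↦ 1
p = 2/3, q = 1 ↦ 1
p = 1, q = 0 ↦ 1
p = 1, q = 1/3 ↦ 1
p = 1, q = 2/3 ↦ 1
p = 1, q = 1 ↦ 1
Every assignment gives a value ≥ 2/3.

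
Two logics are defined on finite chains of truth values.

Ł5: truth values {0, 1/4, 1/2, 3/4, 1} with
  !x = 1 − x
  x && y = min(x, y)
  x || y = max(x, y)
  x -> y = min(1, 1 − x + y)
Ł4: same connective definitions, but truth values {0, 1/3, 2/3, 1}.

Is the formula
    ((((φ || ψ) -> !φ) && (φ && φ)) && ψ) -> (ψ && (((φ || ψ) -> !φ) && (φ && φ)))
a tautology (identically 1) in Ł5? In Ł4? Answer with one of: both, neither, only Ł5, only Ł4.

In Ł5: every assignment gives 1 — tautology.
In Ł4: every assignment gives 1 — tautology.

both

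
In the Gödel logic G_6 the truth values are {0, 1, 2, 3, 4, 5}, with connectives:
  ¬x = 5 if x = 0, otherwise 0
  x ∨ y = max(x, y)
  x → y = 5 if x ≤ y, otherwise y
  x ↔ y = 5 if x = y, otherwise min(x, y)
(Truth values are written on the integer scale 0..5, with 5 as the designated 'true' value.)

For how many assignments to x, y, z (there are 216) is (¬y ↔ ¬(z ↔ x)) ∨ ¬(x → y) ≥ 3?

value 5: 165 assignments (counts)
value 0: 51 assignments
So 165 of the 216 assignments meet the threshold.

165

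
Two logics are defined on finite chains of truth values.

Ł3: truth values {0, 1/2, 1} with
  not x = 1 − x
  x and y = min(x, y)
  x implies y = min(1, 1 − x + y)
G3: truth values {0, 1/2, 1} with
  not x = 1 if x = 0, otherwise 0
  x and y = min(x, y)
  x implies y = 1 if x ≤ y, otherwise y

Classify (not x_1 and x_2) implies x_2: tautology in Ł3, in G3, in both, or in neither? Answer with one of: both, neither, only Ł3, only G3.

both

In Ł3: every assignment gives 1 — tautology.
In G3: every assignment gives 1 — tautology.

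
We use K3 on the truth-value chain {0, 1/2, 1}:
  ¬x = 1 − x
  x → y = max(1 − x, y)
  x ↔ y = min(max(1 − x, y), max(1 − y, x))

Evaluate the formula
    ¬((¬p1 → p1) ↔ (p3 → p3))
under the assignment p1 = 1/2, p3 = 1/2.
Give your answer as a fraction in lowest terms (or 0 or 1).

1/2

¬p1 = ¬1/2 = 1/2
¬p1 → p1 = 1/2 → 1/2 = 1/2
p3 → p3 = 1/2 → 1/2 = 1/2
(¬p1 → p1) ↔ (p3 → p3) = 1/2 ↔ 1/2 = 1/2
¬((¬p1 → p1) ↔ (p3 → p3)) = ¬1/2 = 1/2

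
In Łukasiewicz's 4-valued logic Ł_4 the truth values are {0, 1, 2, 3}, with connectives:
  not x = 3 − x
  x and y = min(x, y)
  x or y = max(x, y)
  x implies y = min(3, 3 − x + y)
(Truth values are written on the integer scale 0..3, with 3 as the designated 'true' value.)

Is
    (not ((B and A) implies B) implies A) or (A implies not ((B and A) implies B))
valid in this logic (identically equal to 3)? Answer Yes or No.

A = 0, B = 0 ↦ 3
A = 0, B = 1 ↦ 3
A = 0, B = 2 ↦ 3
A = 0, B = 3 ↦ 3
A = 1, B = 0 ↦ 3
A = 1, B = 1 ↦ 3
A = 1, B = 2 ↦ 3
A = 1, B = 3 ↦ 3
A = 2, B = 0 ↦ 3
A = 2, B = 1 ↦ 3
A = 2, B = 2 ↦ 3
A = 2, B = 3 ↦ 3
A = 3, B = 0 ↦ 3
A = 3, B = 1 ↦ 3
A = 3, B = 2 ↦ 3
A = 3, B = 3 ↦ 3
Every assignment gives a value ≥ 3.

Yes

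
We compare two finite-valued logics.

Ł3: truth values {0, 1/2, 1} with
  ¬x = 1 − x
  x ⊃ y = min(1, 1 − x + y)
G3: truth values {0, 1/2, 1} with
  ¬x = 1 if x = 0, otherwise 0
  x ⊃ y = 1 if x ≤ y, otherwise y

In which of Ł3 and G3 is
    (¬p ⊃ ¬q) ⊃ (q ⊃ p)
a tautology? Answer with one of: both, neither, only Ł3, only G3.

In Ł3: every assignment gives 1 — tautology.
In G3: at p = 1/2, q = 1 the value is 1/2 — not a tautology.

only Ł3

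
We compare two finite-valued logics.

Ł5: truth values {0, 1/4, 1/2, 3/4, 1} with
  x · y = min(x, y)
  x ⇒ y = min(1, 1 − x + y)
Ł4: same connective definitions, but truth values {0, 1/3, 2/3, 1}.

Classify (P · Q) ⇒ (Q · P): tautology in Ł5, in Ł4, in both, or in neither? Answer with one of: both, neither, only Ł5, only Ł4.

both

In Ł5: every assignment gives 1 — tautology.
In Ł4: every assignment gives 1 — tautology.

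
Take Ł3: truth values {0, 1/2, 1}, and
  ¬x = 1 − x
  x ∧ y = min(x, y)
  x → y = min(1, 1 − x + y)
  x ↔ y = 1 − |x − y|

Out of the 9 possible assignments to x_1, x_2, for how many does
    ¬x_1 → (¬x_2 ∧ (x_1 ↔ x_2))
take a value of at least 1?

x_1 = 0, x_2 = 0 ↦ 1  ≥
x_1 = 0, x_2 = 1/2 ↦ 1/2  <
x_1 = 0, x_2 = 1 ↦ 0  <
x_1 = 1/2, x_2 = 0 ↦ 1  ≥
x_1 = 1/2, x_2 = 1/2 ↦ 1  ≥
x_1 = 1/2, x_2 = 1 ↦ 1/2  <
x_1 = 1, x_2 = 0 ↦ 1  ≥
x_1 = 1, x_2 = 1/2 ↦ 1  ≥
x_1 = 1, x_2 = 1 ↦ 1  ≥
So 6 of the 9 assignments meet the threshold.

6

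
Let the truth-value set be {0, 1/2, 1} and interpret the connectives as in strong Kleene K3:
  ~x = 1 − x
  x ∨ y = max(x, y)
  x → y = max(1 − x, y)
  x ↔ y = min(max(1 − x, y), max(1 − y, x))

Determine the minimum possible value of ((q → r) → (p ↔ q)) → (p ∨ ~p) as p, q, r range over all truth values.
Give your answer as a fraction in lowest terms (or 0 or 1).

1/2

Take p = 1/2, q = 0, r = 0:
q → r = 0 → 0 = 1
p ↔ q = 1/2 ↔ 0 = 1/2
(q → r) → (p ↔ q) = 1 → 1/2 = 1/2
~p = ~1/2 = 1/2
p ∨ ~p = 1/2 ∨ 1/2 = 1/2
((q → r) → (p ↔ q)) → (p ∨ ~p) = 1/2 → 1/2 = 1/2
No assignment yields a value below 1/2, so this is the minimum.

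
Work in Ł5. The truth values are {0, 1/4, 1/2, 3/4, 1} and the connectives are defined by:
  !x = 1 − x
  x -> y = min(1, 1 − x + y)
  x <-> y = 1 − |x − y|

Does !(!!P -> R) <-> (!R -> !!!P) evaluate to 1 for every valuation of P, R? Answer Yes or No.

No

Counterexample: take P = 0, R = 0.
!P = !0 = 1
!!P = !1 = 0
!!P -> R = 0 -> 0 = 1
!(!!P -> R) = !1 = 0
!R = !0 = 1
!!!P = !0 = 1
!R -> !!!P = 1 -> 1 = 1
!(!!P -> R) <-> (!R -> !!!P) = 0 <-> 1 = 0
This gives 0 ≠ 1.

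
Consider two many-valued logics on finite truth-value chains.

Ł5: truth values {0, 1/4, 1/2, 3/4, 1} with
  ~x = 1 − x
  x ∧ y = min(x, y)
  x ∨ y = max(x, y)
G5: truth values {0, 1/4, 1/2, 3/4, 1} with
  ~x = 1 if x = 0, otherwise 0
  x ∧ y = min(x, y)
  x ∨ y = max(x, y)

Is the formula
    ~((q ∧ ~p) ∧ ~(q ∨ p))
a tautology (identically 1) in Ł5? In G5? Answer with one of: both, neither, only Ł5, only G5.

In Ł5: at p = 0, q = 1/4 the value is 3/4 — not a tautology.
In G5: every assignment gives 1 — tautology.

only G5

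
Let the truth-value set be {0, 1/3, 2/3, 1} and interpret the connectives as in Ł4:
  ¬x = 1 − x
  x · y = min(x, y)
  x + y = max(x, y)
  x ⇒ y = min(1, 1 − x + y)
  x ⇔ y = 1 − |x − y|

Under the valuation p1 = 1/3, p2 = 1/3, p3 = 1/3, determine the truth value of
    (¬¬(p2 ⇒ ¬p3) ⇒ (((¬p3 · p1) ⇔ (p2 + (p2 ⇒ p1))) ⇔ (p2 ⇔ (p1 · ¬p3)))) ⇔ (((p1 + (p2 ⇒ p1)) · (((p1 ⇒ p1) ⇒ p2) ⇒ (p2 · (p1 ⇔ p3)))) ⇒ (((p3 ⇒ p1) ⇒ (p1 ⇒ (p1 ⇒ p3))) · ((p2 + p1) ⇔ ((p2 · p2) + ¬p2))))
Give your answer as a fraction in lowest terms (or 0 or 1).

¬p3 = ¬1/3 = 2/3
p2 ⇒ ¬p3 = 1/3 ⇒ 2/3 = 1
¬(p2 ⇒ ¬p3) = ¬1 = 0
¬¬(p2 ⇒ ¬p3) = ¬0 = 1
¬p3 = ¬1/3 = 2/3
¬p3 · p1 = 2/3 · 1/3 = 1/3
p2 ⇒ p1 = 1/3 ⇒ 1/3 = 1
p2 + (p2 ⇒ p1) = 1/3 + 1 = 1
(¬p3 · p1) ⇔ (p2 + (p2 ⇒ p1)) = 1/3 ⇔ 1 = 1/3
¬p3 = ¬1/3 = 2/3
p1 · ¬p3 = 1/3 · 2/3 = 1/3
p2 ⇔ (p1 · ¬p3) = 1/3 ⇔ 1/3 = 1
((¬p3 · p1) ⇔ (p2 + (p2 ⇒ p1))) ⇔ (p2 ⇔ (p1 · ¬p3)) = 1/3 ⇔ 1 = 1/3
¬¬(p2 ⇒ ¬p3) ⇒ (((¬p3 · p1) ⇔ (p2 + (p2 ⇒ p1))) ⇔ (p2 ⇔ (p1 · ¬p3))) = 1 ⇒ 1/3 = 1/3
p2 ⇒ p1 = 1/3 ⇒ 1/3 = 1
p1 + (p2 ⇒ p1) = 1/3 + 1 = 1
p1 ⇒ p1 = 1/3 ⇒ 1/3 = 1
(p1 ⇒ p1) ⇒ p2 = 1 ⇒ 1/3 = 1/3
p1 ⇔ p3 = 1/3 ⇔ 1/3 = 1
p2 · (p1 ⇔ p3) = 1/3 · 1 = 1/3
((p1 ⇒ p1) ⇒ p2) ⇒ (p2 · (p1 ⇔ p3)) = 1/3 ⇒ 1/3 = 1
(p1 + (p2 ⇒ p1)) · (((p1 ⇒ p1) ⇒ p2) ⇒ (p2 · (p1 ⇔ p3))) = 1 · 1 = 1
p3 ⇒ p1 = 1/3 ⇒ 1/3 = 1
p1 ⇒ p3 = 1/3 ⇒ 1/3 = 1
p1 ⇒ (p1 ⇒ p3) = 1/3 ⇒ 1 = 1
(p3 ⇒ p1) ⇒ (p1 ⇒ (p1 ⇒ p3)) = 1 ⇒ 1 = 1
p2 + p1 = 1/3 + 1/3 = 1/3
p2 · p2 = 1/3 · 1/3 = 1/3
¬p2 = ¬1/3 = 2/3
(p2 · p2) + ¬p2 = 1/3 + 2/3 = 2/3
(p2 + p1) ⇔ ((p2 · p2) + ¬p2) = 1/3 ⇔ 2/3 = 2/3
((p3 ⇒ p1) ⇒ (p1 ⇒ (p1 ⇒ p3))) · ((p2 + p1) ⇔ ((p2 · p2) + ¬p2)) = 1 · 2/3 = 2/3
((p1 + (p2 ⇒ p1)) · (((p1 ⇒ p1) ⇒ p2) ⇒ (p2 · (p1 ⇔ p3)))) ⇒ (((p3 ⇒ p1) ⇒ (p1 ⇒ (p1 ⇒ p3))) · ((p2 + p1) ⇔ ((p2 · p2) + ¬p2))) = 1 ⇒ 2/3 = 2/3
(¬¬(p2 ⇒ ¬p3) ⇒ (((¬p3 · p1) ⇔ (p2 + (p2 ⇒ p1))) ⇔ (p2 ⇔ (p1 · ¬p3)))) ⇔ (((p1 + (p2 ⇒ p1)) · (((p1 ⇒ p1) ⇒ p2) ⇒ (p2 · (p1 ⇔ p3)))) ⇒ (((p3 ⇒ p1) ⇒ (p1 ⇒ (p1 ⇒ p3))) · ((p2 + p1) ⇔ ((p2 · p2) + ¬p2)))) = 1/3 ⇔ 2/3 = 2/3

2/3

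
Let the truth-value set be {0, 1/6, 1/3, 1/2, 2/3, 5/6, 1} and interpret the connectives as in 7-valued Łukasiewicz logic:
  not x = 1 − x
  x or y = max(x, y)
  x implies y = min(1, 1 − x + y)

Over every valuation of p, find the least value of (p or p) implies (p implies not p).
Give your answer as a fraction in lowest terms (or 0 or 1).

Take p = 1:
p or p = 1 or 1 = 1
not p = not 1 = 0
p implies not p = 1 implies 0 = 0
(p or p) implies (p implies not p) = 1 implies 0 = 0
No assignment yields a value below 0, so this is the minimum.

0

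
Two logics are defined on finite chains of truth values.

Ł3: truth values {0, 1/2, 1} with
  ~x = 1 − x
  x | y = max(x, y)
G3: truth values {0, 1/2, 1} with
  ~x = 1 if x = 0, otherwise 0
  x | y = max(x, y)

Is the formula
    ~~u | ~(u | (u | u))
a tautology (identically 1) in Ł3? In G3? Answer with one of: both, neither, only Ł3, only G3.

In Ł3: at u = 1/2 the value is 1/2 — not a tautology.
In G3: every assignment gives 1 — tautology.

only G3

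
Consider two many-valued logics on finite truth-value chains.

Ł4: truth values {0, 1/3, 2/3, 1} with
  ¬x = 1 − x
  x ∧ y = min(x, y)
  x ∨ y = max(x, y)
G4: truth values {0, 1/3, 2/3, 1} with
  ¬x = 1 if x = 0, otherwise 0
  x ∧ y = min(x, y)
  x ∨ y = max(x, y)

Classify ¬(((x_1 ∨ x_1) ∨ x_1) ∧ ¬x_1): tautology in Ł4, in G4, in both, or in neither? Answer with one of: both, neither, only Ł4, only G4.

only G4

In Ł4: at x_1 = 1/3 the value is 2/3 — not a tautology.
In G4: every assignment gives 1 — tautology.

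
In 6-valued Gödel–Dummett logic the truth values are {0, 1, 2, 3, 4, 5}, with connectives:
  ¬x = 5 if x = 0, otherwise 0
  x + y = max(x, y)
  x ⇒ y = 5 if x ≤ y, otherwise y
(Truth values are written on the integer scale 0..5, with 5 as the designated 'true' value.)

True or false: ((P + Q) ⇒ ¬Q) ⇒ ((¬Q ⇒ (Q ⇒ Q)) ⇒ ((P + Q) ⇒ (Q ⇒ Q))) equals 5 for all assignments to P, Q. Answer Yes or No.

At P = 3, Q = 2, for instance:
P + Q = 3 + 2 = 3
¬Q = ¬2 = 0
(P + Q) ⇒ ¬Q = 3 ⇒ 0 = 0
Q ⇒ Q = 2 ⇒ 2 = 5
¬Q ⇒ (Q ⇒ Q) = 0 ⇒ 5 = 5
(P + Q) ⇒ (Q ⇒ Q) = 3 ⇒ 5 = 5
(¬Q ⇒ (Q ⇒ Q)) ⇒ ((P + Q) ⇒ (Q ⇒ Q)) = 5 ⇒ 5 = 5
((P + Q) ⇒ ¬Q) ⇒ ((¬Q ⇒ (Q ⇒ Q)) ⇒ ((P + Q) ⇒ (Q ⇒ Q))) = 0 ⇒ 5 = 5
and checking the remaining 35 assignments likewise gives ≥ 5 in every case.

Yes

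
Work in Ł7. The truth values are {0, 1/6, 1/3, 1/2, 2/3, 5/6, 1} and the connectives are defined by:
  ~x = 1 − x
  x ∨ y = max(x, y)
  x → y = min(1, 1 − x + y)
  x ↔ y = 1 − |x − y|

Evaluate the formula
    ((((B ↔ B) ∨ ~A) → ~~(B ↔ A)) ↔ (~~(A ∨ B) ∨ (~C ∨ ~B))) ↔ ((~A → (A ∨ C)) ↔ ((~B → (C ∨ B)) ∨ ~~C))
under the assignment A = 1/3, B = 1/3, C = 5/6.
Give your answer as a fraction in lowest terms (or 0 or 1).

B ↔ B = 1/3 ↔ 1/3 = 1
~A = ~1/3 = 2/3
(B ↔ B) ∨ ~A = 1 ∨ 2/3 = 1
B ↔ A = 1/3 ↔ 1/3 = 1
~(B ↔ A) = ~1 = 0
~~(B ↔ A) = ~0 = 1
((B ↔ B) ∨ ~A) → ~~(B ↔ A) = 1 → 1 = 1
A ∨ B = 1/3 ∨ 1/3 = 1/3
~(A ∨ B) = ~1/3 = 2/3
~~(A ∨ B) = ~2/3 = 1/3
~C = ~5/6 = 1/6
~B = ~1/3 = 2/3
~C ∨ ~B = 1/6 ∨ 2/3 = 2/3
~~(A ∨ B) ∨ (~C ∨ ~B) = 1/3 ∨ 2/3 = 2/3
(((B ↔ B) ∨ ~A) → ~~(B ↔ A)) ↔ (~~(A ∨ B) ∨ (~C ∨ ~B)) = 1 ↔ 2/3 = 2/3
~A = ~1/3 = 2/3
A ∨ C = 1/3 ∨ 5/6 = 5/6
~A → (A ∨ C) = 2/3 → 5/6 = 1
~B = ~1/3 = 2/3
C ∨ B = 5/6 ∨ 1/3 = 5/6
~B → (C ∨ B) = 2/3 → 5/6 = 1
~C = ~5/6 = 1/6
~~C = ~1/6 = 5/6
(~B → (C ∨ B)) ∨ ~~C = 1 ∨ 5/6 = 1
(~A → (A ∨ C)) ↔ ((~B → (C ∨ B)) ∨ ~~C) = 1 ↔ 1 = 1
((((B ↔ B) ∨ ~A) → ~~(B ↔ A)) ↔ (~~(A ∨ B) ∨ (~C ∨ ~B))) ↔ ((~A → (A ∨ C)) ↔ ((~B → (C ∨ B)) ∨ ~~C)) = 2/3 ↔ 1 = 2/3

2/3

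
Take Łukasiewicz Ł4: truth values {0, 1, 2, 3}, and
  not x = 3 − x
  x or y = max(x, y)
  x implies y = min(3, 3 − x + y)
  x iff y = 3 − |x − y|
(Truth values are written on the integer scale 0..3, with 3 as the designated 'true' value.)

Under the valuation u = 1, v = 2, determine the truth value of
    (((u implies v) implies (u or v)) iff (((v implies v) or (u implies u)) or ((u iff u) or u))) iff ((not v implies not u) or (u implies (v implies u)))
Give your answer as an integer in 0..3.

u implies v = 1 implies 2 = 3
u or v = 1 or 2 = 2
(u implies v) implies (u or v) = 3 implies 2 = 2
v implies v = 2 implies 2 = 3
u implies u = 1 implies 1 = 3
(v implies v) or (u implies u) = 3 or 3 = 3
u iff u = 1 iff 1 = 3
(u iff u) or u = 3 or 1 = 3
((v implies v) or (u implies u)) or ((u iff u) or u) = 3 or 3 = 3
((u implies v) implies (u or v)) iff (((v implies v) or (u implies u)) or ((u iff u) or u)) = 2 iff 3 = 2
not v = not 2 = 1
not u = not 1 = 2
not v implies not u = 1 implies 2 = 3
v implies u = 2 implies 1 = 2
u implies (v implies u) = 1 implies 2 = 3
(not v implies not u) or (u implies (v implies u)) = 3 or 3 = 3
(((u implies v) implies (u or v)) iff (((v implies v) or (u implies u)) or ((u iff u) or u))) iff ((not v implies not u) or (u implies (v implies u))) = 2 iff 3 = 2

2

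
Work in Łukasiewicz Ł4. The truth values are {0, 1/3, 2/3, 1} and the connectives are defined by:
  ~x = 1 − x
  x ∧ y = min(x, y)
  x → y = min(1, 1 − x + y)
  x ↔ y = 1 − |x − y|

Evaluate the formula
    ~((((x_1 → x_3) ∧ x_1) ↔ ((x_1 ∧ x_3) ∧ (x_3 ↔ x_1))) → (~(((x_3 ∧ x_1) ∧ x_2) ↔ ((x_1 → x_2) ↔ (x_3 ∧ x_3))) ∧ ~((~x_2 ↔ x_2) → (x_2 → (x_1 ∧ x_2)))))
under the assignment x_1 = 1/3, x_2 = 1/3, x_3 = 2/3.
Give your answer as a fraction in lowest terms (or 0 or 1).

1

x_1 → x_3 = 1/3 → 2/3 = 1
(x_1 → x_3) ∧ x_1 = 1 ∧ 1/3 = 1/3
x_1 ∧ x_3 = 1/3 ∧ 2/3 = 1/3
x_3 ↔ x_1 = 2/3 ↔ 1/3 = 2/3
(x_1 ∧ x_3) ∧ (x_3 ↔ x_1) = 1/3 ∧ 2/3 = 1/3
((x_1 → x_3) ∧ x_1) ↔ ((x_1 ∧ x_3) ∧ (x_3 ↔ x_1)) = 1/3 ↔ 1/3 = 1
x_3 ∧ x_1 = 2/3 ∧ 1/3 = 1/3
(x_3 ∧ x_1) ∧ x_2 = 1/3 ∧ 1/3 = 1/3
x_1 → x_2 = 1/3 → 1/3 = 1
x_3 ∧ x_3 = 2/3 ∧ 2/3 = 2/3
(x_1 → x_2) ↔ (x_3 ∧ x_3) = 1 ↔ 2/3 = 2/3
((x_3 ∧ x_1) ∧ x_2) ↔ ((x_1 → x_2) ↔ (x_3 ∧ x_3)) = 1/3 ↔ 2/3 = 2/3
~(((x_3 ∧ x_1) ∧ x_2) ↔ ((x_1 → x_2) ↔ (x_3 ∧ x_3))) = ~2/3 = 1/3
~x_2 = ~1/3 = 2/3
~x_2 ↔ x_2 = 2/3 ↔ 1/3 = 2/3
x_1 ∧ x_2 = 1/3 ∧ 1/3 = 1/3
x_2 → (x_1 ∧ x_2) = 1/3 → 1/3 = 1
(~x_2 ↔ x_2) → (x_2 → (x_1 ∧ x_2)) = 2/3 → 1 = 1
~((~x_2 ↔ x_2) → (x_2 → (x_1 ∧ x_2))) = ~1 = 0
~(((x_3 ∧ x_1) ∧ x_2) ↔ ((x_1 → x_2) ↔ (x_3 ∧ x_3))) ∧ ~((~x_2 ↔ x_2) → (x_2 → (x_1 ∧ x_2))) = 1/3 ∧ 0 = 0
(((x_1 → x_3) ∧ x_1) ↔ ((x_1 ∧ x_3) ∧ (x_3 ↔ x_1))) → (~(((x_3 ∧ x_1) ∧ x_2) ↔ ((x_1 → x_2) ↔ (x_3 ∧ x_3))) ∧ ~((~x_2 ↔ x_2) → (x_2 → (x_1 ∧ x_2)))) = 1 → 0 = 0
~((((x_1 → x_3) ∧ x_1) ↔ ((x_1 ∧ x_3) ∧ (x_3 ↔ x_1))) → (~(((x_3 ∧ x_1) ∧ x_2) ↔ ((x_1 → x_2) ↔ (x_3 ∧ x_3))) ∧ ~((~x_2 ↔ x_2) → (x_2 → (x_1 ∧ x_2))))) = ~0 = 1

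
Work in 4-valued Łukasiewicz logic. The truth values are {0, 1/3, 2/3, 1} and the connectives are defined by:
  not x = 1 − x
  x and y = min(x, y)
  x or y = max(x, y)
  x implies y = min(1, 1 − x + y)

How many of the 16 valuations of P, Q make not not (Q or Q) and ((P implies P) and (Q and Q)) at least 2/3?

8

P = 0, Q = 0 ↦ 0  <
P = 0, Q = 1/3 ↦ 1/3  <
P = 0, Q = 2/3 ↦ 2/3  ≥
P = 0, Q = 1 ↦ 1  ≥
P = 1/3, Q = 0 ↦ 0  <
P = 1/3, Q = 1/3 ↦ 1/3  <
P = 1/3, Q = 2/3 ↦ 2/3  ≥
P = 1/3, Q = 1 ↦ 1  ≥
P = 2/3, Q = 0 ↦ 0  <
P = 2/3, Q = 1/3 ↦ 1/3  <
P = 2/3, Q = 2/3 ↦ 2/3  ≥
P = 2/3, Q = 1 ↦ 1  ≥
P = 1, Q = 0 ↦ 0  <
P = 1, Q = 1/3 ↦ 1/3  <
P = 1, Q = 2/3 ↦ 2/3  ≥
P = 1, Q = 1 ↦ 1  ≥
So 8 of the 16 assignments meet the threshold.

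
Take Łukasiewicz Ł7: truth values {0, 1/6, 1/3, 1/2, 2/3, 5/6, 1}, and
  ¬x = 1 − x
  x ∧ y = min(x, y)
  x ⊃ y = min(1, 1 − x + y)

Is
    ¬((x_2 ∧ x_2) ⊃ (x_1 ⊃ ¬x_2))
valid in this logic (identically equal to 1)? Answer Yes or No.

Counterexample: take x_1 = 0, x_2 = 0.
x_2 ∧ x_2 = 0 ∧ 0 = 0
¬x_2 = ¬0 = 1
x_1 ⊃ ¬x_2 = 0 ⊃ 1 = 1
(x_2 ∧ x_2) ⊃ (x_1 ⊃ ¬x_2) = 0 ⊃ 1 = 1
¬((x_2 ∧ x_2) ⊃ (x_1 ⊃ ¬x_2)) = ¬1 = 0
This gives 0 ≠ 1.

No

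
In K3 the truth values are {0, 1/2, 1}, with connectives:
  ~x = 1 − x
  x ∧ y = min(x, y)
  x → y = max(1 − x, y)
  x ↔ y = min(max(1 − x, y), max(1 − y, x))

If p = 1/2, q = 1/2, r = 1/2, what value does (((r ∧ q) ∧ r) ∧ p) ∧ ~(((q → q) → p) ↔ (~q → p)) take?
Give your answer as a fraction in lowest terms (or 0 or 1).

1/2

r ∧ q = 1/2 ∧ 1/2 = 1/2
(r ∧ q) ∧ r = 1/2 ∧ 1/2 = 1/2
((r ∧ q) ∧ r) ∧ p = 1/2 ∧ 1/2 = 1/2
q → q = 1/2 → 1/2 = 1/2
(q → q) → p = 1/2 → 1/2 = 1/2
~q = ~1/2 = 1/2
~q → p = 1/2 → 1/2 = 1/2
((q → q) → p) ↔ (~q → p) = 1/2 ↔ 1/2 = 1/2
~(((q → q) → p) ↔ (~q → p)) = ~1/2 = 1/2
(((r ∧ q) ∧ r) ∧ p) ∧ ~(((q → q) → p) ↔ (~q → p)) = 1/2 ∧ 1/2 = 1/2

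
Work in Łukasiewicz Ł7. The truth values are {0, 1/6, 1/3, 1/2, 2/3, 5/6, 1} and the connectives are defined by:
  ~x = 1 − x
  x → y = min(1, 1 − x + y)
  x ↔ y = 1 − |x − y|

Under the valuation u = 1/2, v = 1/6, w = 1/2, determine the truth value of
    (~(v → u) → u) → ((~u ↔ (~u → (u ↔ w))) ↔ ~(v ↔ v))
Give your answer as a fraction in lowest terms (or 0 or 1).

v → u = 1/6 → 1/2 = 1
~(v → u) = ~1 = 0
~(v → u) → u = 0 → 1/2 = 1
~u = ~1/2 = 1/2
~u = ~1/2 = 1/2
u ↔ w = 1/2 ↔ 1/2 = 1
~u → (u ↔ w) = 1/2 → 1 = 1
~u ↔ (~u → (u ↔ w)) = 1/2 ↔ 1 = 1/2
v ↔ v = 1/6 ↔ 1/6 = 1
~(v ↔ v) = ~1 = 0
(~u ↔ (~u → (u ↔ w))) ↔ ~(v ↔ v) = 1/2 ↔ 0 = 1/2
(~(v → u) → u) → ((~u ↔ (~u → (u ↔ w))) ↔ ~(v ↔ v)) = 1 → 1/2 = 1/2

1/2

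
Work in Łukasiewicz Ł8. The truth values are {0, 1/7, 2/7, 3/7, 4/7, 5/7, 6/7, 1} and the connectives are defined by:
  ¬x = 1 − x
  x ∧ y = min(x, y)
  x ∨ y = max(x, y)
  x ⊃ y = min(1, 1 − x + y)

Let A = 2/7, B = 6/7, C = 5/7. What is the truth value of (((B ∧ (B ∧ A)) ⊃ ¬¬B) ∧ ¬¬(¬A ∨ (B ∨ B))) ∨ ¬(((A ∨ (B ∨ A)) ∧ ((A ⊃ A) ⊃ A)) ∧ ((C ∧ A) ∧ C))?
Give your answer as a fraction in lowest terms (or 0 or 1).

B ∧ A = 6/7 ∧ 2/7 = 2/7
B ∧ (B ∧ A) = 6/7 ∧ 2/7 = 2/7
¬B = ¬6/7 = 1/7
¬¬B = ¬1/7 = 6/7
(B ∧ (B ∧ A)) ⊃ ¬¬B = 2/7 ⊃ 6/7 = 1
¬A = ¬2/7 = 5/7
B ∨ B = 6/7 ∨ 6/7 = 6/7
¬A ∨ (B ∨ B) = 5/7 ∨ 6/7 = 6/7
¬(¬A ∨ (B ∨ B)) = ¬6/7 = 1/7
¬¬(¬A ∨ (B ∨ B)) = ¬1/7 = 6/7
((B ∧ (B ∧ A)) ⊃ ¬¬B) ∧ ¬¬(¬A ∨ (B ∨ B)) = 1 ∧ 6/7 = 6/7
B ∨ A = 6/7 ∨ 2/7 = 6/7
A ∨ (B ∨ A) = 2/7 ∨ 6/7 = 6/7
A ⊃ A = 2/7 ⊃ 2/7 = 1
(A ⊃ A) ⊃ A = 1 ⊃ 2/7 = 2/7
(A ∨ (B ∨ A)) ∧ ((A ⊃ A) ⊃ A) = 6/7 ∧ 2/7 = 2/7
C ∧ A = 5/7 ∧ 2/7 = 2/7
(C ∧ A) ∧ C = 2/7 ∧ 5/7 = 2/7
((A ∨ (B ∨ A)) ∧ ((A ⊃ A) ⊃ A)) ∧ ((C ∧ A) ∧ C) = 2/7 ∧ 2/7 = 2/7
¬(((A ∨ (B ∨ A)) ∧ ((A ⊃ A) ⊃ A)) ∧ ((C ∧ A) ∧ C)) = ¬2/7 = 5/7
(((B ∧ (B ∧ A)) ⊃ ¬¬B) ∧ ¬¬(¬A ∨ (B ∨ B))) ∨ ¬(((A ∨ (B ∨ A)) ∧ ((A ⊃ A) ⊃ A)) ∧ ((C ∧ A) ∧ C)) = 6/7 ∨ 5/7 = 6/7

6/7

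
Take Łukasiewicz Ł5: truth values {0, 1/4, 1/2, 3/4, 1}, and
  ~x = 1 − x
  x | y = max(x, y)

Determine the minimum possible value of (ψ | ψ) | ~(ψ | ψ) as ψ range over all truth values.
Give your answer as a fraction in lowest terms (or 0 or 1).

Take ψ = 1/2:
ψ | ψ = 1/2 | 1/2 = 1/2
ψ | ψ = 1/2 | 1/2 = 1/2
~(ψ | ψ) = ~1/2 = 1/2
(ψ | ψ) | ~(ψ | ψ) = 1/2 | 1/2 = 1/2
No assignment yields a value below 1/2, so this is the minimum.

1/2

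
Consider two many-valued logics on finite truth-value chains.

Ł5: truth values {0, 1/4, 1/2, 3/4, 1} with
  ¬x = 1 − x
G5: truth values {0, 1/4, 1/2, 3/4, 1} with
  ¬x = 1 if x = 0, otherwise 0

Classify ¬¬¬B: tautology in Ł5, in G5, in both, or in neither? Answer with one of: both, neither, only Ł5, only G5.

neither

In Ł5: at B = 1/4 the value is 3/4 — not a tautology.
In G5: at B = 1/4 the value is 0 — not a tautology.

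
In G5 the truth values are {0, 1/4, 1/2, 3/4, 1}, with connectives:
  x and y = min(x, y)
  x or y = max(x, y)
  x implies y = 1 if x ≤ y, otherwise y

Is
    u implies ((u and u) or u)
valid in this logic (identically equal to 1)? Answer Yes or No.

Yes

u = 0 ↦ 1
u = 1/4 ↦ 1
u = 1/2 ↦ 1
u = 3/4 ↦ 1
u = 1 ↦ 1
Every assignment gives a value ≥ 1.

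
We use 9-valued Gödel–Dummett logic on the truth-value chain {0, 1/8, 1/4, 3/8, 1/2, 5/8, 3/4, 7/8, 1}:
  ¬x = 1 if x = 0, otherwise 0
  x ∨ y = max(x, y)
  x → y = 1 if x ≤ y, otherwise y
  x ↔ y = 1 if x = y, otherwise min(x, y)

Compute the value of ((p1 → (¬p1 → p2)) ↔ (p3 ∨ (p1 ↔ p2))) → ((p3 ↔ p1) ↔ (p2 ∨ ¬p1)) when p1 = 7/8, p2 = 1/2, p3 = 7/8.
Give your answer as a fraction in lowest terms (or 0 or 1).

1/2

¬p1 = ¬7/8 = 0
¬p1 → p2 = 0 → 1/2 = 1
p1 → (¬p1 → p2) = 7/8 → 1 = 1
p1 ↔ p2 = 7/8 ↔ 1/2 = 1/2
p3 ∨ (p1 ↔ p2) = 7/8 ∨ 1/2 = 7/8
(p1 → (¬p1 → p2)) ↔ (p3 ∨ (p1 ↔ p2)) = 1 ↔ 7/8 = 7/8
p3 ↔ p1 = 7/8 ↔ 7/8 = 1
¬p1 = ¬7/8 = 0
p2 ∨ ¬p1 = 1/2 ∨ 0 = 1/2
(p3 ↔ p1) ↔ (p2 ∨ ¬p1) = 1 ↔ 1/2 = 1/2
((p1 → (¬p1 → p2)) ↔ (p3 ∨ (p1 ↔ p2))) → ((p3 ↔ p1) ↔ (p2 ∨ ¬p1)) = 7/8 → 1/2 = 1/2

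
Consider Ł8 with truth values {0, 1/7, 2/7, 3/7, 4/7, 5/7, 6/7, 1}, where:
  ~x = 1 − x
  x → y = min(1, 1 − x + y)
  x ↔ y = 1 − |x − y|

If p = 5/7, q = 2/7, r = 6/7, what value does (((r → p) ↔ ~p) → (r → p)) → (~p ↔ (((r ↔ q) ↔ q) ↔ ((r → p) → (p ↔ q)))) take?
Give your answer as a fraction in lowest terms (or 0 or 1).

r → p = 6/7 → 5/7 = 6/7
~p = ~5/7 = 2/7
(r → p) ↔ ~p = 6/7 ↔ 2/7 = 3/7
r → p = 6/7 → 5/7 = 6/7
((r → p) ↔ ~p) → (r → p) = 3/7 → 6/7 = 1
~p = ~5/7 = 2/7
r ↔ q = 6/7 ↔ 2/7 = 3/7
(r ↔ q) ↔ q = 3/7 ↔ 2/7 = 6/7
r → p = 6/7 → 5/7 = 6/7
p ↔ q = 5/7 ↔ 2/7 = 4/7
(r → p) → (p ↔ q) = 6/7 → 4/7 = 5/7
((r ↔ q) ↔ q) ↔ ((r → p) → (p ↔ q)) = 6/7 ↔ 5/7 = 6/7
~p ↔ (((r ↔ q) ↔ q) ↔ ((r → p) → (p ↔ q))) = 2/7 ↔ 6/7 = 3/7
(((r → p) ↔ ~p) → (r → p)) → (~p ↔ (((r ↔ q) ↔ q) ↔ ((r → p) → (p ↔ q)))) = 1 → 3/7 = 3/7

3/7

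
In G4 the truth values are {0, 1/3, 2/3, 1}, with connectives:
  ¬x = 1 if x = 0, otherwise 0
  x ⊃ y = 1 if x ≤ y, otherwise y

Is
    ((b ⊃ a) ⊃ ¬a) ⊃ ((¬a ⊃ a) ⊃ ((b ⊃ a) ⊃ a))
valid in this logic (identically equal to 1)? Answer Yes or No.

a = 0, b = 0 ↦ 1
a = 0, b = 1/3 ↦ 1
a = 0, b = 2/3 ↦ 1
a = 0, b = 1 ↦ 1
a = 1/3, b = 0 ↦ 1
a = 1/3, b = 1/3 ↦ 1
a = 1/3, b = 2/3 ↦ 1
a = 1/3, b = 1 ↦ 1
a = 2/3, b = 0 ↦ 1
a = 2/3, b = 1/3 ↦ 1
a = 2/3, b = 2/3 ↦ 1
a = 2/3, b = 1 ↦ 1
a = 1, b = 0 ↦ 1
a = 1, b = 1/3 ↦ 1
a = 1, b = 2/3 ↦ 1
a = 1, b = 1 ↦ 1
Every assignment gives a value ≥ 1.

Yes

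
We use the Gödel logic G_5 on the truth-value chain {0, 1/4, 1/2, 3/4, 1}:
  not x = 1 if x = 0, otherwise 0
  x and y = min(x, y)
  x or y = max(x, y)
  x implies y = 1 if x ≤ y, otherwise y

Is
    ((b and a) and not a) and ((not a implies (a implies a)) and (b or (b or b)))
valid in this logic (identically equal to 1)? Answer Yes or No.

Counterexample: take a = 0, b = 0.
b and a = 0 and 0 = 0
not a = not 0 = 1
(b and a) and not a = 0 and 1 = 0
not a = not 0 = 1
a implies a = 0 implies 0 = 1
not a implies (a implies a) = 1 implies 1 = 1
b or b = 0 or 0 = 0
b or (b or b) = 0 or 0 = 0
(not a implies (a implies a)) and (b or (b or b)) = 1 and 0 = 0
((b and a) and not a) and ((not a implies (a implies a)) and (b or (b or b))) = 0 and 0 = 0
This gives 0 ≠ 1.

No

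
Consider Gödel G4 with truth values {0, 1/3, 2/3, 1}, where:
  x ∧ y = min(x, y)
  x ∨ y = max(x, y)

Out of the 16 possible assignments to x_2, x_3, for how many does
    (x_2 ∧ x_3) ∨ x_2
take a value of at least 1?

4

x_2 = 0, x_3 = 0 ↦ 0  <
x_2 = 0, x_3 = 1/3 ↦ 0  <
x_2 = 0, x_3 = 2/3 ↦ 0  <
x_2 = 0, x_3 = 1 ↦ 0  <
x_2 = 1/3, x_3 = 0 ↦ 1/3  <
x_2 = 1/3, x_3 = 1/3 ↦ 1/3  <
x_2 = 1/3, x_3 = 2/3 ↦ 1/3  <
x_2 = 1/3, x_3 = 1 ↦ 1/3  <
x_2 = 2/3, x_3 = 0 ↦ 2/3  <
x_2 = 2/3, x_3 = 1/3 ↦ 2/3  <
x_2 = 2/3, x_3 = 2/3 ↦ 2/3  <
x_2 = 2/3, x_3 = 1 ↦ 2/3  <
x_2 = 1, x_3 = 0 ↦ 1  ≥
x_2 = 1, x_3 = 1/3 ↦ 1  ≥
x_2 = 1, x_3 = 2/3 ↦ 1  ≥
x_2 = 1, x_3 = 1 ↦ 1  ≥
So 4 of the 16 assignments meet the threshold.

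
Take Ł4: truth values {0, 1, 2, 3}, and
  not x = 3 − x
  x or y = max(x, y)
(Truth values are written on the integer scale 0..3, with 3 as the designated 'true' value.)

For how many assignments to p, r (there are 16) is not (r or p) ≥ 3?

p = 0, r = 0 ↦ 3  ≥
p = 0, r = 1 ↦ 2  <
p = 0, r = 2 ↦ 1  <
p = 0, r = 3 ↦ 0  <
p = 1, r = 0 ↦ 2  <
p = 1, r = 1 ↦ 2  <
p = 1, r = 2 ↦ 1  <
p = 1, r = 3 ↦ 0  <
p = 2, r = 0 ↦ 1  <
p = 2, r = 1 ↦ 1  <
p = 2, r = 2 ↦ 1  <
p = 2, r = 3 ↦ 0  <
p = 3, r = 0 ↦ 0  <
p = 3, r = 1 ↦ 0  <
p = 3, r = 2 ↦ 0  <
p = 3, r = 3 ↦ 0  <
So 1 of the 16 assignments meets the threshold.

1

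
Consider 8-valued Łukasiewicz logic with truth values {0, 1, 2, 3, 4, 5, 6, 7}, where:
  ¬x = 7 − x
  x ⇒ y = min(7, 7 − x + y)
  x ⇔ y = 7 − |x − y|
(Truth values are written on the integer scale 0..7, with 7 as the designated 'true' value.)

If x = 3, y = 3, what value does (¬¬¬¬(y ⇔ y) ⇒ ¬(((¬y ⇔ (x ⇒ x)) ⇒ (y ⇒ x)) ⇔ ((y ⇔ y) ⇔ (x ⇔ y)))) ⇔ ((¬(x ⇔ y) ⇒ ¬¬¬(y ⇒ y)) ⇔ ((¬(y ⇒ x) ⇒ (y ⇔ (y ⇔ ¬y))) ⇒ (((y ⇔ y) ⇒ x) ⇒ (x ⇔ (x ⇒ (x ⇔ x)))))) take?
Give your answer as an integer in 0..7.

y ⇔ y = 3 ⇔ 3 = 7
¬(y ⇔ y) = ¬7 = 0
¬¬(y ⇔ y) = ¬0 = 7
¬¬¬(y ⇔ y) = ¬7 = 0
¬¬¬¬(y ⇔ y) = ¬0 = 7
¬y = ¬3 = 4
x ⇒ x = 3 ⇒ 3 = 7
¬y ⇔ (x ⇒ x) = 4 ⇔ 7 = 4
y ⇒ x = 3 ⇒ 3 = 7
(¬y ⇔ (x ⇒ x)) ⇒ (y ⇒ x) = 4 ⇒ 7 = 7
y ⇔ y = 3 ⇔ 3 = 7
x ⇔ y = 3 ⇔ 3 = 7
(y ⇔ y) ⇔ (x ⇔ y) = 7 ⇔ 7 = 7
((¬y ⇔ (x ⇒ x)) ⇒ (y ⇒ x)) ⇔ ((y ⇔ y) ⇔ (x ⇔ y)) = 7 ⇔ 7 = 7
¬(((¬y ⇔ (x ⇒ x)) ⇒ (y ⇒ x)) ⇔ ((y ⇔ y) ⇔ (x ⇔ y))) = ¬7 = 0
¬¬¬¬(y ⇔ y) ⇒ ¬(((¬y ⇔ (x ⇒ x)) ⇒ (y ⇒ x)) ⇔ ((y ⇔ y) ⇔ (x ⇔ y))) = 7 ⇒ 0 = 0
x ⇔ y = 3 ⇔ 3 = 7
¬(x ⇔ y) = ¬7 = 0
y ⇒ y = 3 ⇒ 3 = 7
¬(y ⇒ y) = ¬7 = 0
¬¬(y ⇒ y) = ¬0 = 7
¬¬¬(y ⇒ y) = ¬7 = 0
¬(x ⇔ y) ⇒ ¬¬¬(y ⇒ y) = 0 ⇒ 0 = 7
y ⇒ x = 3 ⇒ 3 = 7
¬(y ⇒ x) = ¬7 = 0
¬y = ¬3 = 4
y ⇔ ¬y = 3 ⇔ 4 = 6
y ⇔ (y ⇔ ¬y) = 3 ⇔ 6 = 4
¬(y ⇒ x) ⇒ (y ⇔ (y ⇔ ¬y)) = 0 ⇒ 4 = 7
y ⇔ y = 3 ⇔ 3 = 7
(y ⇔ y) ⇒ x = 7 ⇒ 3 = 3
x ⇔ x = 3 ⇔ 3 = 7
x ⇒ (x ⇔ x) = 3 ⇒ 7 = 7
x ⇔ (x ⇒ (x ⇔ x)) = 3 ⇔ 7 = 3
((y ⇔ y) ⇒ x) ⇒ (x ⇔ (x ⇒ (x ⇔ x))) = 3 ⇒ 3 = 7
(¬(y ⇒ x) ⇒ (y ⇔ (y ⇔ ¬y))) ⇒ (((y ⇔ y) ⇒ x) ⇒ (x ⇔ (x ⇒ (x ⇔ x)))) = 7 ⇒ 7 = 7
(¬(x ⇔ y) ⇒ ¬¬¬(y ⇒ y)) ⇔ ((¬(y ⇒ x) ⇒ (y ⇔ (y ⇔ ¬y))) ⇒ (((y ⇔ y) ⇒ x) ⇒ (x ⇔ (x ⇒ (x ⇔ x))))) = 7 ⇔ 7 = 7
(¬¬¬¬(y ⇔ y) ⇒ ¬(((¬y ⇔ (x ⇒ x)) ⇒ (y ⇒ x)) ⇔ ((y ⇔ y) ⇔ (x ⇔ y)))) ⇔ ((¬(x ⇔ y) ⇒ ¬¬¬(y ⇒ y)) ⇔ ((¬(y ⇒ x) ⇒ (y ⇔ (y ⇔ ¬y))) ⇒ (((y ⇔ y) ⇒ x) ⇒ (x ⇔ (x ⇒ (x ⇔ x)))))) = 0 ⇔ 7 = 0

0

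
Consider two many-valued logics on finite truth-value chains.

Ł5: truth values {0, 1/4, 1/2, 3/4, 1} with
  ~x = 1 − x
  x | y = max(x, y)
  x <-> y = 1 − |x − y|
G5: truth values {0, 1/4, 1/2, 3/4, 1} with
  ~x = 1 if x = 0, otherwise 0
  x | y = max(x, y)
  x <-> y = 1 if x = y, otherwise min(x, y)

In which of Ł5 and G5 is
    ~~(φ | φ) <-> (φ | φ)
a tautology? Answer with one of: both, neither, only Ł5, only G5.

only Ł5

In Ł5: every assignment gives 1 — tautology.
In G5: at φ = 1/4 the value is 1/4 — not a tautology.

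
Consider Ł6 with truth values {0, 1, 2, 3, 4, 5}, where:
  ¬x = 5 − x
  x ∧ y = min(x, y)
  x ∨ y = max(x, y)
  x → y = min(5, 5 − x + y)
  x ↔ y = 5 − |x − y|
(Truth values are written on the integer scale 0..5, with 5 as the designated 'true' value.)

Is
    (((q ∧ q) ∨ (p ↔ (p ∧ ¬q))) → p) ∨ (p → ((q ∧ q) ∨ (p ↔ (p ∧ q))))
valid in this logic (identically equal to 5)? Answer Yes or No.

No

Counterexample: take p = 3, q = 0.
q ∧ q = 0 ∧ 0 = 0
¬q = ¬0 = 5
p ∧ ¬q = 3 ∧ 5 = 3
p ↔ (p ∧ ¬q) = 3 ↔ 3 = 5
(q ∧ q) ∨ (p ↔ (p ∧ ¬q)) = 0 ∨ 5 = 5
((q ∧ q) ∨ (p ↔ (p ∧ ¬q))) → p = 5 → 3 = 3
q ∧ q = 0 ∧ 0 = 0
p ∧ q = 3 ∧ 0 = 0
p ↔ (p ∧ q) = 3 ↔ 0 = 2
(q ∧ q) ∨ (p ↔ (p ∧ q)) = 0 ∨ 2 = 2
p → ((q ∧ q) ∨ (p ↔ (p ∧ q))) = 3 → 2 = 4
(((q ∧ q) ∨ (p ↔ (p ∧ ¬q))) → p) ∨ (p → ((q ∧ q) ∨ (p ↔ (p ∧ q)))) = 3 ∨ 4 = 4
This gives 4 ≠ 5.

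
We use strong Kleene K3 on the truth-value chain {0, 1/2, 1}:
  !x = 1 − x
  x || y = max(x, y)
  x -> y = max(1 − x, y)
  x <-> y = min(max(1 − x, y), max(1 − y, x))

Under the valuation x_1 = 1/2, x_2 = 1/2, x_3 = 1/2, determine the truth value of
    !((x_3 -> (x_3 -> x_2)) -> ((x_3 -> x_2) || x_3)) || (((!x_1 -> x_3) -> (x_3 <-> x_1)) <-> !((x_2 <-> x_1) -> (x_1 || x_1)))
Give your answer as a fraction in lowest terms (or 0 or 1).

x_3 -> x_2 = 1/2 -> 1/2 = 1/2
x_3 -> (x_3 -> x_2) = 1/2 -> 1/2 = 1/2
x_3 -> x_2 = 1/2 -> 1/2 = 1/2
(x_3 -> x_2) || x_3 = 1/2 || 1/2 = 1/2
(x_3 -> (x_3 -> x_2)) -> ((x_3 -> x_2) || x_3) = 1/2 -> 1/2 = 1/2
!((x_3 -> (x_3 -> x_2)) -> ((x_3 -> x_2) || x_3)) = !1/2 = 1/2
!x_1 = !1/2 = 1/2
!x_1 -> x_3 = 1/2 -> 1/2 = 1/2
x_3 <-> x_1 = 1/2 <-> 1/2 = 1/2
(!x_1 -> x_3) -> (x_3 <-> x_1) = 1/2 -> 1/2 = 1/2
x_2 <-> x_1 = 1/2 <-> 1/2 = 1/2
x_1 || x_1 = 1/2 || 1/2 = 1/2
(x_2 <-> x_1) -> (x_1 || x_1) = 1/2 -> 1/2 = 1/2
!((x_2 <-> x_1) -> (x_1 || x_1)) = !1/2 = 1/2
((!x_1 -> x_3) -> (x_3 <-> x_1)) <-> !((x_2 <-> x_1) -> (x_1 || x_1)) = 1/2 <-> 1/2 = 1/2
!((x_3 -> (x_3 -> x_2)) -> ((x_3 -> x_2) || x_3)) || (((!x_1 -> x_3) -> (x_3 <-> x_1)) <-> !((x_2 <-> x_1) -> (x_1 || x_1))) = 1/2 || 1/2 = 1/2

1/2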